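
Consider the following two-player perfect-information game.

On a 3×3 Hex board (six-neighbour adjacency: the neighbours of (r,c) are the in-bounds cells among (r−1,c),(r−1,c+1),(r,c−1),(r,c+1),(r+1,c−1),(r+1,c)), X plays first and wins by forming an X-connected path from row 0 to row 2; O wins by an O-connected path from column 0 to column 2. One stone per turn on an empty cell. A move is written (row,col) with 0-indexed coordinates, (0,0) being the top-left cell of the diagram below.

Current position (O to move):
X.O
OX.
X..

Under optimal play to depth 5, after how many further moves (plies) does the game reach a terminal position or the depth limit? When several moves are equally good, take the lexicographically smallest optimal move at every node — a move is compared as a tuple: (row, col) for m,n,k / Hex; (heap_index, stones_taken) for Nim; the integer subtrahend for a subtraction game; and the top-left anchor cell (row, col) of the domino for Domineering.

[X.O/OX./X..] O move#1: (0,1):+1/XOO/OX./X..*, (1,2):-1/X.O/OXO/X.., (2,1):-1/X.O/OX./XO., (2,2):-1/X.O/OX./X.O
[XOO/OX./X..] end (terminal -1, X#2); searched X.O/OX./X.. to 5

PV length from [X.O/OX./X..]: 1 ply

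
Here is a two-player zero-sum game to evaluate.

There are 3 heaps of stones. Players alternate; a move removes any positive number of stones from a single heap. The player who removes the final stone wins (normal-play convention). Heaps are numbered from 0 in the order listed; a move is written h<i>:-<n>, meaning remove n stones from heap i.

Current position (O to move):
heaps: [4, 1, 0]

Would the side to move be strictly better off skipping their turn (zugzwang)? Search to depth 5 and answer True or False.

zugzwang((4,1,0), O) = False

ply 1, O at (4,1,0) | h0:-1=-1→(3,1,0); h0:-2=-1→(2,1,0); h0:-3=+1→(1,1,0)*; h0:-4=-1→(0,1,0); h1:-1=-1→(4,0,0)
ply 2, X at (1,1,0) | h0:-1=-1→(0,1,0)*; h1:-1=-1→(1,0,0)
ply 3, O at (0,1,0) | h1:-1=+1→(0,0,0)*
ply 4: (0,0,0) is terminal -1 (X); from (4,1,0) depth 5
pass branch (X moves first from the same position):
  | ply 1, X at (4,1,0) | h0:-1=-1→(3,1,0); h0:-2=-1→(2,1,0); h0:-3=+1→(1,1,0)*; h0:-4=-1→(0,1,0); h1:-1=-1→(4,0,0)
  | ply 2, O at (1,1,0) | h0:-1=-1→(0,1,0)*; h1:-1=-1→(1,0,0)
  | ply 3, X at (0,1,0) | h1:-1=+1→(0,0,0)*
  | ply 4: (0,0,0) is terminal -1 (O); from (4,1,0) depth 5
O moving scores +1; O passing scores -1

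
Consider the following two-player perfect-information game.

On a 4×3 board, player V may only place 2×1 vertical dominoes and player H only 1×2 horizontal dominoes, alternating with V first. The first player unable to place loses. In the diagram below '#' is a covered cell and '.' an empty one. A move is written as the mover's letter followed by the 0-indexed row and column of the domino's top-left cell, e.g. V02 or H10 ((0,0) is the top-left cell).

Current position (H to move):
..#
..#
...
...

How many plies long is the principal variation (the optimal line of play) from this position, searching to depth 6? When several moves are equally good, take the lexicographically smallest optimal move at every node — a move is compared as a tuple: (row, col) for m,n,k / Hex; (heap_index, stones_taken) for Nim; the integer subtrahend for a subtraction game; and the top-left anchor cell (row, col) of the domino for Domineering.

ply 1, H at ..#/..#/.../... | H00=-1→###/..#/.../...*; H10=-1→..#/###/.../...; H20=-1→..#/..#/##./...; H21=-1→..#/..#/.##/...; H30=-1→..#/..#/.../##.; H31=-1→..#/..#/.../.##
ply 2, V at ###/..#/.../... | V10=-1→###/#.#/#../...; V11=+1→###/.##/.#./...*; V20=-1→###/..#/#../#..; V21=+1→###/..#/.#./.#.; V22=-1→###/..#/..#/..#
ply 3, H at ###/.##/.#./... | H30=-1→###/.##/.#./##.*; H31=-1→###/.##/.#./.##
ply 4, V at ###/.##/.#./##. | V10=+1→###/###/##./##.*; V22=+1→###/.##/.##/###
ply 5: ###/###/##./##. is terminal -1 (H); from ..#/..#/.../... depth 6

PV length from [..#/..#/.../...]: 4 plies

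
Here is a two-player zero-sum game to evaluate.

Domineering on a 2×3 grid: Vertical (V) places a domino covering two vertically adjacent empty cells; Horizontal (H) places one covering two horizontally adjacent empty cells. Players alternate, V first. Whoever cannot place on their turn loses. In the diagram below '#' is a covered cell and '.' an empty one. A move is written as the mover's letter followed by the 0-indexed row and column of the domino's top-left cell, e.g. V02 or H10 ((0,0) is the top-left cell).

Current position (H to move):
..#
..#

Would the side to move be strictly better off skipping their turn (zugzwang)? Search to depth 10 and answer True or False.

zugzwang(..#/..#, H) = False

[..#/..#] H move#1: H00:+1/###/..#*, H10:+1/..#/###
[###/..#] end (terminal -1, V#2); searched ..#/..# to 10
if H skipped the turn, V would face:
~ [..#/..#] V move#1: V00:+1/#.#/#.#*, V01:+1/.##/.##
~ [#.#/#.#] end (terminal -1, H#2); searched ..#/..# to 10
compare (H): move=+1 vs pass=-1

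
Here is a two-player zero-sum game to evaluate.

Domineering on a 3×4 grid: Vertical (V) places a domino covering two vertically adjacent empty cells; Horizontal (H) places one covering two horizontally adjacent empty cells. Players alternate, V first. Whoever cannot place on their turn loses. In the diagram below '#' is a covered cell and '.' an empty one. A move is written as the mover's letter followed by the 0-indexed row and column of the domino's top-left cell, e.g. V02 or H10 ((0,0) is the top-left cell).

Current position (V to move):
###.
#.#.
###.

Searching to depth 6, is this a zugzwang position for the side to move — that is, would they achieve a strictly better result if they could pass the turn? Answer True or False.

zugzwang(###./#.#./###., V) = False

ply 1, V at ###./#.#./###. | V03=+1→####/#.##/###.*; V13=+1→###./#.##/####
ply 2: ####/#.##/###. is terminal -1 (H); from ###./#.#./###. depth 6
pass branch (H moves first from the same position):
  | ply 1: ###./#.#./###. is terminal -1 (H); from ###./#.#./###. depth 6
V moving scores +1; V passing scores +1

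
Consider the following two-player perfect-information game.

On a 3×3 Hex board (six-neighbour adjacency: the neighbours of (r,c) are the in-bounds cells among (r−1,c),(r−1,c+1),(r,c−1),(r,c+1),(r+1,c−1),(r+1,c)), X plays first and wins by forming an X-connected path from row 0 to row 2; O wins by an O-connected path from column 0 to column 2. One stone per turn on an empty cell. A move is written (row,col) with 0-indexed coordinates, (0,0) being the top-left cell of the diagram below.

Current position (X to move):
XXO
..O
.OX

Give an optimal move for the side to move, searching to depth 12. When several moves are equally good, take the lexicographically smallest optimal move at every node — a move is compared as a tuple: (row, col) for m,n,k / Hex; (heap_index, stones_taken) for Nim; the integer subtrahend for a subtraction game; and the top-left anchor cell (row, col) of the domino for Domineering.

X's best at [XXO/..O/.OX]: (2,0)

[XXO/..O/.OX] X move#1: (1,0):-1/XXO/X.O/.OX, (1,1):-1/XXO/.XO/.OX, (2,0):+1/XXO/..O/XOX*
[XXO/..O/XOX] O move#2: (1,0):-1/XXO/O.O/XOX*, (1,1):-1/XXO/.OO/XOX
[XXO/O.O/XOX] X move#3: (1,1):+1/XXO/OXO/XOX*
[XXO/OXO/XOX] end (terminal -1, O#4); searched XXO/..O/.OX to 12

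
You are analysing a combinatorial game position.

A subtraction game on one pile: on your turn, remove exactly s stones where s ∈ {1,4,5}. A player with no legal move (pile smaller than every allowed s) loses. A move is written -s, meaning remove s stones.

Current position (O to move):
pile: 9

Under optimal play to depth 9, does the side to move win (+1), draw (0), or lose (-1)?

value(9, O) = +1

p1 O@[9]: -1[8]+1* -4[5]-1 -5[4]-1
p2 X@[8]: -1[7]-1* -4[4]-1 -5[3]-1
p3 O@[7]: -1[6]-1 -4[3]-1 -5[2]+1*
p4 X@[2]: -1[1]-1*
p5 O@[1]: -1[0]+1*
p6 X@[0] terminal -1; root [9] d9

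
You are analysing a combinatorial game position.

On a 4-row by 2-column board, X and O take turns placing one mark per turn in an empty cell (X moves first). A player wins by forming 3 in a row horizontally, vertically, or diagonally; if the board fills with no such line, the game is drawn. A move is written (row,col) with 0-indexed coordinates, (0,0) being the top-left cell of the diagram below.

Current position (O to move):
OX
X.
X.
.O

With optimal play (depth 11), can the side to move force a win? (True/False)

[OX/X./X./.O] O move#1: (1,1):-1/OX/XO/X./.O, (2,1):-1/OX/X./XO/.O, (3,0):+0/OX/X./X./OO*
[OX/X./X./OO] X move#2: (1,1):+0/OX/XX/X./OO*, (2,1):+0/OX/X./XX/OO
[OX/XX/X./OO] O move#3: (2,1):+0/OX/XX/XO/OO*
[OX/XX/XO/OO] end (terminal +0, X#4); searched OX/X./X./.O to 11

O winning at [OX/X./X./.O]: False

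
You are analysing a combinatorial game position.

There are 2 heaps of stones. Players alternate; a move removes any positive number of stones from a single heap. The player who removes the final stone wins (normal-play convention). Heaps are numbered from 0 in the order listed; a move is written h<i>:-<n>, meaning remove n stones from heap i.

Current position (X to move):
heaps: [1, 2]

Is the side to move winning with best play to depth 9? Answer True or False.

p1 X@[(1,2)]: h0:-1[(0,2)]-1 h1:-1[(1,1)]+1* h1:-2[(1,0)]-1
p2 O@[(1,1)]: h0:-1[(0,1)]-1* h1:-1[(1,0)]-1
p3 X@[(0,1)]: h1:-1[(0,0)]+1*
p4 O@[(0,0)] terminal -1; root [(1,2)] d9

X winning at [(1,2)]: True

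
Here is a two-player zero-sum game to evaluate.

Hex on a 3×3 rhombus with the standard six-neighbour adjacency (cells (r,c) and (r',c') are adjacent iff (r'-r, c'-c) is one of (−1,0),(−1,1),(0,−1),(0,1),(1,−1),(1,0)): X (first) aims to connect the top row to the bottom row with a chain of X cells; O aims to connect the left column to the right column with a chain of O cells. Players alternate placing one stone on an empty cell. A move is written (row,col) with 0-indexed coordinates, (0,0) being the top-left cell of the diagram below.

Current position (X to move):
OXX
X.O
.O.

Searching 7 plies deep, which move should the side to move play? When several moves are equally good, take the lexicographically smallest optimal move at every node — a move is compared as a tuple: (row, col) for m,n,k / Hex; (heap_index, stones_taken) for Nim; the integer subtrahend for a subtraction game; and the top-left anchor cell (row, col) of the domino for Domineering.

ply 1, X at OXX/X.O/.O. | (1,1)=-1→OXX/XXO/.O.; (2,0)=+1→OXX/X.O/XO.*; (2,2)=-1→OXX/X.O/.OX
ply 2: OXX/X.O/XO. is terminal -1 (O); from OXX/X.O/.O. depth 7

X's best at [OXX/X.O/.O.]: (2,0)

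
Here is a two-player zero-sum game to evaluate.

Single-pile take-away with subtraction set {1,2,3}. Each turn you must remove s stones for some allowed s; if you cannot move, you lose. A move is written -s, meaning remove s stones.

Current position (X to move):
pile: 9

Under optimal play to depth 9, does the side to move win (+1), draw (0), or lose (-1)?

p1 X@[9]: -1[8]+1* -2[7]-1 -3[6]-1
p2 O@[8]: -1[7]-1* -2[6]-1 -3[5]-1
p3 X@[7]: -1[6]-1 -2[5]-1 -3[4]+1*
p4 O@[4]: -1[3]-1* -2[2]-1 -3[1]-1
p5 X@[3]: -1[2]-1 -2[1]-1 -3[0]+1*
p6 O@[0] terminal -1; root [9] d9

value(9, X) = +1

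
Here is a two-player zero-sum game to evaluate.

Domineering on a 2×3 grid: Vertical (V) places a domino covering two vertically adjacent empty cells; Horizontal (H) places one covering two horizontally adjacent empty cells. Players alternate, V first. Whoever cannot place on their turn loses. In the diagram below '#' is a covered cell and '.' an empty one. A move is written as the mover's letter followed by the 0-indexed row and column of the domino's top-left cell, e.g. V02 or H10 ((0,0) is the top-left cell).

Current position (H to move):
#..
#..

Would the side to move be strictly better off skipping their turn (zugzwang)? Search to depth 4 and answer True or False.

zugzwang(#../#.., H) = False

ply 1, H at #../#.. | H01=+1→###/#..*; H11=+1→#../###
ply 2: ###/#.. is terminal -1 (V); from #../#.. depth 4
if H skipped the turn, V would face:
~ ply 1, V at #../#.. | V01=+1→##./##.*; V02=+1→#.#/#.#
~ ply 2: ##./##. is terminal -1 (H); from #../#.. depth 4
compare (H): move=+1 vs pass=-1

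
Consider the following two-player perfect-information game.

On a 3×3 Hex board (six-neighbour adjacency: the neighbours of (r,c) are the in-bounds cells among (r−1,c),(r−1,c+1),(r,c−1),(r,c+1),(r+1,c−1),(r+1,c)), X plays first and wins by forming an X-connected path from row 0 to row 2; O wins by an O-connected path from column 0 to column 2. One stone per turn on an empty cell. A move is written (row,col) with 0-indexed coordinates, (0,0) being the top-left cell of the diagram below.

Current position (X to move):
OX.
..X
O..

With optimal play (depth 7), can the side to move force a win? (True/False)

ply 1, X at OX./..X/O.. | (0,2)=+1→OXX/..X/O..*; (1,0)=+1→OX./X.X/O..; (1,1)=+1→OX./.XX/O..; (2,1)=+1→OX./..X/OX.; (2,2)=+1→OX./..X/O.X
ply 2, O at OXX/..X/O.. | (1,0)=-1→OXX/O.X/O..*; (1,1)=-1→OXX/.OX/O..; (2,1)=-1→OXX/..X/OO.; (2,2)=-1→OXX/..X/O.O
ply 3, X at OXX/O.X/O.. | (1,1)=+1→OXX/OXX/O..*; (2,1)=+1→OXX/O.X/OX.; (2,2)=+1→OXX/O.X/O.X
ply 4, O at OXX/OXX/O.. | (2,1)=-1→OXX/OXX/OO.*; (2,2)=-1→OXX/OXX/O.O
ply 5, X at OXX/OXX/OO. | (2,2)=+1→OXX/OXX/OOX*
ply 6: OXX/OXX/OOX is terminal -1 (O); from OX./..X/O.. depth 7

X winning at [OX./..X/O..]: True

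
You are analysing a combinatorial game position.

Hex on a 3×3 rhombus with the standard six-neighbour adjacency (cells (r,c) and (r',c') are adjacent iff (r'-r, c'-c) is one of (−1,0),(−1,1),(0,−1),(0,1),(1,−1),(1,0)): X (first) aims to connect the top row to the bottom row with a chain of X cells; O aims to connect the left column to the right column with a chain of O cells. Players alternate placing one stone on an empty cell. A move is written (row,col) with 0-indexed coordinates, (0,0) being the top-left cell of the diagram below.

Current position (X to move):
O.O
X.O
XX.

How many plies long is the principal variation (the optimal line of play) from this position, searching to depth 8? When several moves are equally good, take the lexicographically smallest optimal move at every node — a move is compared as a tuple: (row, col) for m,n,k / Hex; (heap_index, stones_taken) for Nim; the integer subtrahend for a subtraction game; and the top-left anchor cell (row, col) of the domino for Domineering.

ply 1, X at O.O/X.O/XX. | (0,1)=+1→OXO/X.O/XX.*; (1,1)=-1→O.O/XXO/XX.; (2,2)=-1→O.O/X.O/XXX
ply 2: OXO/X.O/XX. is terminal -1 (O); from O.O/X.O/XX. depth 8

PV length from [O.O/X.O/XX.]: 1 ply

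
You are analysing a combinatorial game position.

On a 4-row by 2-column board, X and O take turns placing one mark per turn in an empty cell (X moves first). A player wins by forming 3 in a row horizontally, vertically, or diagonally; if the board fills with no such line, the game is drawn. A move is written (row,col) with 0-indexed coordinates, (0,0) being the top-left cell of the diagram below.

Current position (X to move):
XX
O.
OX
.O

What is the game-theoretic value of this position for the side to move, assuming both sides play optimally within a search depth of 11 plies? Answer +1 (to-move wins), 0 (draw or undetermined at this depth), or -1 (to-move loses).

value(XX/O./OX/.O, X) = +1

[XX/O./OX/.O] X move#1: (1,1):+1/XX/OX/OX/.O*, (3,0):+0/XX/O./OX/XO
[XX/OX/OX/.O] end (terminal -1, O#2); searched XX/O./OX/.O to 11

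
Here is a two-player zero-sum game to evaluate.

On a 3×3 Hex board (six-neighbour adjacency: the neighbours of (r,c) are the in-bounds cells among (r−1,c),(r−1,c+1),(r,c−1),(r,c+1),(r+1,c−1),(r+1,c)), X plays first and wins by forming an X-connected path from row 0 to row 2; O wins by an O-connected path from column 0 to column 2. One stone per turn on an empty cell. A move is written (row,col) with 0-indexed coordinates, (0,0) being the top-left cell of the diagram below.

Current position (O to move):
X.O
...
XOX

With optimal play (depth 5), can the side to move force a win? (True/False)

O winning at [X.O/.../XOX]: True

p1 O@[X.O/.../XOX]: (0,1)[XOO/.../XOX]-1 (1,0)[X.O/O../XOX]+1* (1,1)[X.O/.O./XOX]-1 (1,2)[X.O/..O/XOX]-1
p2 X@[X.O/O../XOX]: (0,1)[XXO/O../XOX]-1* (1,1)[X.O/OX./XOX]-1 (1,2)[X.O/O.X/XOX]-1
p3 O@[XXO/O../XOX]: (1,1)[XXO/OO./XOX]+1* (1,2)[XXO/O.O/XOX]-1
p4 X@[XXO/OO./XOX] terminal -1; root [X.O/.../XOX] d5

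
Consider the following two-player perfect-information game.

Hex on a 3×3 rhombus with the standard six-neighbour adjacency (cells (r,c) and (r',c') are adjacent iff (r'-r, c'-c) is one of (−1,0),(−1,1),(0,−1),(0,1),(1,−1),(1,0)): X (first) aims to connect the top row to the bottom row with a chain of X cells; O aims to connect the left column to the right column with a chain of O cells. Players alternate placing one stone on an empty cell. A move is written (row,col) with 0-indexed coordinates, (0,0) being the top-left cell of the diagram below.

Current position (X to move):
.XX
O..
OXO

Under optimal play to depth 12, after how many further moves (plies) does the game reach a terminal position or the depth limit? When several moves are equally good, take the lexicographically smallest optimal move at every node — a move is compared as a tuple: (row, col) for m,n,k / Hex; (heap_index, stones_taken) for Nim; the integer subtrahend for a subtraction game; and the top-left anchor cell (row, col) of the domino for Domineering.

PV length from [.XX/O../OXO]: 3 plies

ply 1, X at .XX/O../OXO | (0,0)=+1→XXX/O../OXO*; (1,1)=+1→.XX/OX./OXO; (1,2)=+1→.XX/O.X/OXO
ply 2, O at XXX/O../OXO | (1,1)=-1→XXX/OO./OXO*; (1,2)=-1→XXX/O.O/OXO
ply 3, X at XXX/OO./OXO | (1,2)=+1→XXX/OOX/OXO*
ply 4: XXX/OOX/OXO is terminal -1 (O); from .XX/O../OXO depth 12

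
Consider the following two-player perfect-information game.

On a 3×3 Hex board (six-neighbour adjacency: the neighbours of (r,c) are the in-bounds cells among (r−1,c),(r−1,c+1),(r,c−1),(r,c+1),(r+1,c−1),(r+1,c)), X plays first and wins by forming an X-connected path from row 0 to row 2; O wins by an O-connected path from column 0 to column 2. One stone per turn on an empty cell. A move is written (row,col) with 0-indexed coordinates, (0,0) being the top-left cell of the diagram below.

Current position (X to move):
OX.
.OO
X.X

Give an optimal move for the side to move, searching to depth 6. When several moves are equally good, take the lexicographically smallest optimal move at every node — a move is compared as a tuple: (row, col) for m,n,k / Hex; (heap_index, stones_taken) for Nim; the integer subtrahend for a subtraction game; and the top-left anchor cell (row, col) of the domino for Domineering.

X's best at [OX./.OO/X.X]: (1,0)

ply 1, X at OX./.OO/X.X | (0,2)=-1→OXX/.OO/X.X; (1,0)=+1→OX./XOO/X.X*; (2,1)=-1→OX./.OO/XXX
ply 2: OX./XOO/X.X is terminal -1 (O); from OX./.OO/X.X depth 6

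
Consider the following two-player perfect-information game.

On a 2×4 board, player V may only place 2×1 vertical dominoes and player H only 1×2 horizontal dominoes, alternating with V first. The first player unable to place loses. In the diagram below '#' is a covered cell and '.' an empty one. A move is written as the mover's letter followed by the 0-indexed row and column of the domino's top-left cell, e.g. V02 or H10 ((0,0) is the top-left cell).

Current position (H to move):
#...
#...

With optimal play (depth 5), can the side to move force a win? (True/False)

[#.../#...] H move#1: H01:+1/###./#...*, H02:+1/#.##/#..., H11:+1/#.../###., H12:+1/#.../#.##
[###./#...] V move#2: V03:-1/####/#..#*
[####/#..#] H move#3: H11:+1/####/####*
[####/####] end (terminal -1, V#4); searched #.../#... to 5

H winning at [#.../#...]: True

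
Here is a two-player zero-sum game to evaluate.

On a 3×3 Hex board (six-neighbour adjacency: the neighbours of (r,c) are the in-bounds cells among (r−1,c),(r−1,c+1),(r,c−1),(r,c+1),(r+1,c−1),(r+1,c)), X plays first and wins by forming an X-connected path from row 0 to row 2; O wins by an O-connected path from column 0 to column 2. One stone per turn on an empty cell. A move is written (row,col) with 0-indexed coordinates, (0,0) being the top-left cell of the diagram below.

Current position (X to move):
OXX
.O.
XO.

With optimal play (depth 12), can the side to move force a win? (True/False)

ply 1, X at OXX/.O./XO. | (1,0)=+1→OXX/XO./XO.*; (1,2)=+1→OXX/.OX/XO.; (2,2)=+1→OXX/.O./XOX
ply 2: OXX/XO./XO. is terminal -1 (O); from OXX/.O./XO. depth 12

X winning at [OXX/.O./XO.]: True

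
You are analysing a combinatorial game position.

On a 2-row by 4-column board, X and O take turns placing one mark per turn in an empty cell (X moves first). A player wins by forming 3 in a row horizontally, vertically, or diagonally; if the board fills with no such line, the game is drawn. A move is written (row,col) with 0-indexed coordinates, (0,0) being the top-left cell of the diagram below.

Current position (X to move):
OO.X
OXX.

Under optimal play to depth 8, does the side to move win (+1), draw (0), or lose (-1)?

value(OO.X/OXX., X) = +1

ply 1, X at OO.X/OXX. | (0,2)=+0→OOXX/OXX.; (1,3)=+1→OO.X/OXXX*
ply 2: OO.X/OXXX is terminal -1 (O); from OO.X/OXX. depth 8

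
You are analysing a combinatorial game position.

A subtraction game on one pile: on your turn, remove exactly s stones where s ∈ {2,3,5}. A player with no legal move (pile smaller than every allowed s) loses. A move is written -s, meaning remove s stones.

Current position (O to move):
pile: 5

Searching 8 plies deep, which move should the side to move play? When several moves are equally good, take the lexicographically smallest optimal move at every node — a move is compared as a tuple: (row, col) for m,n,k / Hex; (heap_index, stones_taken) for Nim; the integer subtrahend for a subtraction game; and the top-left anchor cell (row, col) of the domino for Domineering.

[5] O move#1: -2:-1/3, -3:-1/2, -5:+1/0*
[0] end (terminal -1, X#2); searched 5 to 8

O's best at [5]: -5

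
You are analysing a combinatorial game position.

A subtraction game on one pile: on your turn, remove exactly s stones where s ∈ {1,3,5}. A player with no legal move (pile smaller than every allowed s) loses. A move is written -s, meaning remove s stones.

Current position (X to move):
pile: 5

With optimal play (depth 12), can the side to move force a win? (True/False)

X winning at [5]: True

ply 1, X at 5 | -1=+1→4*; -3=+1→2; -5=+1→0
ply 2, O at 4 | -1=-1→3*; -3=-1→1
ply 3, X at 3 | -1=+1→2*; -3=+1→0
ply 4, O at 2 | -1=-1→1*
ply 5, X at 1 | -1=+1→0*
ply 6: 0 is terminal -1 (O); from 5 depth 12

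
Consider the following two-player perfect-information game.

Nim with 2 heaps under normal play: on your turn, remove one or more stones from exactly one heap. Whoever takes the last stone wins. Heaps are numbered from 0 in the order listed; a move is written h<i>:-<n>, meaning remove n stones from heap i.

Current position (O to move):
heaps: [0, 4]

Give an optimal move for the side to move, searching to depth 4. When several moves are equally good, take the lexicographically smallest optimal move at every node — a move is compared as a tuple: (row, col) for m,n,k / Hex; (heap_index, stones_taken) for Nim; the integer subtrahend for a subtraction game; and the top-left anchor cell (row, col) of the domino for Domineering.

O's best at [(0,4)]: h1:-4

[(0,4)] O move#1: h1:-1:-1/(0,3), h1:-2:-1/(0,2), h1:-3:-1/(0,1), h1:-4:+1/(0,0)*
[(0,0)] end (terminal -1, X#2); searched (0,4) to 4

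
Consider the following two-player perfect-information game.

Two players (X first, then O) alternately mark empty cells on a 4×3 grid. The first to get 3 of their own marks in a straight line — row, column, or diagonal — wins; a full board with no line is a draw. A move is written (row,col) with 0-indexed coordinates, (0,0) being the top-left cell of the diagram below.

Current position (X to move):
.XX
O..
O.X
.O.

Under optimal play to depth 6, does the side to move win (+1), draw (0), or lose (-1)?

value(.XX/O../O.X/.O., X) = +1

p1 X@[.XX/O../O.X/.O.]: (0,0)[XXX/O../O.X/.O.]+1* (1,1)[.XX/OX./O.X/.O.]-1 (1,2)[.XX/O.X/O.X/.O.]+1 (2,1)[.XX/O../OXX/.O.]-1 (3,0)[.XX/O../O.X/XO.]-1 (3,2)[.XX/O../O.X/.OX]-1
p2 O@[XXX/O../O.X/.O.] terminal -1; root [.XX/O../O.X/.O.] d6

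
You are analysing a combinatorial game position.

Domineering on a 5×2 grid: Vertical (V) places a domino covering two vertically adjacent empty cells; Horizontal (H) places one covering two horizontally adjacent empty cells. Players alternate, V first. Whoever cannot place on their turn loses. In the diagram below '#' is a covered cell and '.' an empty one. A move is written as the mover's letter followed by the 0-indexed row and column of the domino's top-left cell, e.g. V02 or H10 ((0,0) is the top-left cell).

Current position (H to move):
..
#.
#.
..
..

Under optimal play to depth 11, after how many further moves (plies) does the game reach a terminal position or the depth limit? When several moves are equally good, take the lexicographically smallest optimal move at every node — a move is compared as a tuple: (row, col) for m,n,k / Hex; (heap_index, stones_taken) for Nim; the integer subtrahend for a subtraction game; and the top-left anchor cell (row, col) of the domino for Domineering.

[../#./#./../..] H move#1: H00:-1/##/#./#./../.., H30:+1/../#./#./##/..*, H40:+1/../#./#./../##
[../#./#./##/..] V move#2: V01:-1/.#/##/#./##/..*, V11:-1/../##/##/##/..
[.#/##/#./##/..] H move#3: H40:+1/.#/##/#./##/##*
[.#/##/#./##/##] end (terminal -1, V#4); searched ../#./#./../.. to 11

PV length from [../#./#./../..]: 3 plies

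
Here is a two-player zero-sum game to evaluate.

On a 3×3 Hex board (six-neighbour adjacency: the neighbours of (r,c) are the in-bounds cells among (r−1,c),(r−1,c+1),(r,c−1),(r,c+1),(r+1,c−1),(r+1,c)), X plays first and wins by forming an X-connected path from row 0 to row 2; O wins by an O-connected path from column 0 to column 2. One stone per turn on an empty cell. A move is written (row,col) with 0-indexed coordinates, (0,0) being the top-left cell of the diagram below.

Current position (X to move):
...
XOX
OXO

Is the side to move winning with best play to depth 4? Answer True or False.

p1 X@[.../XOX/OXO]: (0,0)[X../XOX/OXO]-1 (0,1)[.X./XOX/OXO]-1 (0,2)[..X/XOX/OXO]+1*
p2 O@[..X/XOX/OXO] terminal -1; root [.../XOX/OXO] d4

X winning at [.../XOX/OXO]: True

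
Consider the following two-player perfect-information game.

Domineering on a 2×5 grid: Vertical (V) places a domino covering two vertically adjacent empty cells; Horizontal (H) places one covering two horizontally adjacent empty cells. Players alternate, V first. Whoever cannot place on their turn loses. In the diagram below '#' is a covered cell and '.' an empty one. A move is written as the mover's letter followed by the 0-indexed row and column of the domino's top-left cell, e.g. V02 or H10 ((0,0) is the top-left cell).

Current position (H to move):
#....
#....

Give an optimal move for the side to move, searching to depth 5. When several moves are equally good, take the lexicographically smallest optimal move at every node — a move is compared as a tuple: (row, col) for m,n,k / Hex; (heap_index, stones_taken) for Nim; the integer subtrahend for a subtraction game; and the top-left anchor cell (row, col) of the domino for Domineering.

ply 1, H at #..../#.... | H01=-1→###../#....; H02=+1→#.##./#....*; H03=-1→#..##/#....; H11=-1→#..../###..; H12=+1→#..../#.##.; H13=-1→#..../#..##
ply 2, V at #.##./#.... | V01=-1→####./##...*; V04=-1→#.###/#...#
ply 3, H at ####./##... | H12=-1→####./####.; H13=+1→####./##.##*
ply 4: ####./##.## is terminal -1 (V); from #..../#.... depth 5

H's best at [#..../#....]: H02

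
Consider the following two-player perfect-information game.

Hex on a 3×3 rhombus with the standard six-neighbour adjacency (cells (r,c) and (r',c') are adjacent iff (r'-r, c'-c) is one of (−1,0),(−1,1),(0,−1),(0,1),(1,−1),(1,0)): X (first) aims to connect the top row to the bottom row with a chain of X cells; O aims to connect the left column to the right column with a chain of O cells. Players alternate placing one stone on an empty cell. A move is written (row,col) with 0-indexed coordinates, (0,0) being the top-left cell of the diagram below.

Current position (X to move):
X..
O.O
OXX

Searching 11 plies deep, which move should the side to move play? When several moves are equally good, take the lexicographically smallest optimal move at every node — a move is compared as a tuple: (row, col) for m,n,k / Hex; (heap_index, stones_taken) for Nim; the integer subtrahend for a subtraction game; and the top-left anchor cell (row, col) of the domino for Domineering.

p1 X@[X../O.O/OXX]: (0,1)[XX./O.O/OXX]-1 (0,2)[X.X/O.O/OXX]-1 (1,1)[X../OXO/OXX]+1*
p2 O@[X../OXO/OXX]: (0,1)[XO./OXO/OXX]-1* (0,2)[X.O/OXO/OXX]-1
p3 X@[XO./OXO/OXX]: (0,2)[XOX/OXO/OXX]+1*
p4 O@[XOX/OXO/OXX] terminal -1; root [X../O.O/OXX] d11

X's best at [X../O.O/OXX]: (1,1)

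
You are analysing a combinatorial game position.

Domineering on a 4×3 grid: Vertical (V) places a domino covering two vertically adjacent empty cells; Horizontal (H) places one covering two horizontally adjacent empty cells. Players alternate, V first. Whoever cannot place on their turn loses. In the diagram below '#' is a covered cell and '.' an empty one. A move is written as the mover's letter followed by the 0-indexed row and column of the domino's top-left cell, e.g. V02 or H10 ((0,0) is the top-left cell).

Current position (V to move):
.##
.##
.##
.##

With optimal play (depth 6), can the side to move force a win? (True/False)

V winning at [.##/.##/.##/.##]: True

[.##/.##/.##/.##] V move#1: V00:+1/###/###/.##/.##*, V10:+1/.##/###/###/.##, V20:+1/.##/.##/###/###
[###/###/.##/.##] end (terminal -1, H#2); searched .##/.##/.##/.## to 6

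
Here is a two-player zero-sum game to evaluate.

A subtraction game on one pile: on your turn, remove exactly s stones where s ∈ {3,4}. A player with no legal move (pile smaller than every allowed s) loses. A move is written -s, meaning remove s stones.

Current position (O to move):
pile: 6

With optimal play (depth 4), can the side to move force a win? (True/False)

ply 1, O at 6 | -3=-1→3; -4=+1→2*
ply 2: 2 is terminal -1 (X); from 6 depth 4

O winning at [6]: True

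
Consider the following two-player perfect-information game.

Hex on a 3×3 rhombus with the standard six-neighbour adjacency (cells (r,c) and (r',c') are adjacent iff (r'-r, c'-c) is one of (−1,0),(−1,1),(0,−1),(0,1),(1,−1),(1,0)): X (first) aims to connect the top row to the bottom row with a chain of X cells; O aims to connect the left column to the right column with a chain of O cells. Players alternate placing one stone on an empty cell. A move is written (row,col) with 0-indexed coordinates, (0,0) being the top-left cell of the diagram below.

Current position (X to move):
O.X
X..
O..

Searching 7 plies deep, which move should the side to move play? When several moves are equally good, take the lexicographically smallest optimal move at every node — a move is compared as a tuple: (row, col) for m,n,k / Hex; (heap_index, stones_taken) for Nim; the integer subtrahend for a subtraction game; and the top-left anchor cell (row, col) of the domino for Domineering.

ply 1, X at O.X/X../O.. | (0,1)=-1→OXX/X../O..; (1,1)=-1→O.X/XX./O..; (1,2)=+1→O.X/X.X/O..*; (2,1)=+1→O.X/X../OX.; (2,2)=-1→O.X/X../O.X
ply 2, O at O.X/X.X/O.. | (0,1)=-1→OOX/X.X/O..*; (1,1)=-1→O.X/XOX/O..; (2,1)=-1→O.X/X.X/OO.; (2,2)=-1→O.X/X.X/O.O
ply 3, X at OOX/X.X/O.. | (1,1)=+1→OOX/XXX/O..*; (2,1)=+1→OOX/X.X/OX.; (2,2)=+1→OOX/X.X/O.X
ply 4, O at OOX/XXX/O.. | (2,1)=-1→OOX/XXX/OO.*; (2,2)=-1→OOX/XXX/O.O
ply 5, X at OOX/XXX/OO. | (2,2)=+1→OOX/XXX/OOX*
ply 6: OOX/XXX/OOX is terminal -1 (O); from O.X/X../O.. depth 7

X's best at [O.X/X../O..]: (1,2)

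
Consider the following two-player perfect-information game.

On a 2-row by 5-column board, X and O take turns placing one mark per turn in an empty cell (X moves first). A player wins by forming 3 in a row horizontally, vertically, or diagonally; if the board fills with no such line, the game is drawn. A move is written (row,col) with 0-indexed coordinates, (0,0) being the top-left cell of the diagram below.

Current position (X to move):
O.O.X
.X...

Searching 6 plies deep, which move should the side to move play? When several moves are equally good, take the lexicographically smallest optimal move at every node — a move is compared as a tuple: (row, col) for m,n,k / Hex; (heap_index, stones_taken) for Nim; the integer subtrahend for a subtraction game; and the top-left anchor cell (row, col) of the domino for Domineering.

[O.O.X/.X...] X move#1: (0,1):+0/OXO.X/.X...*, (0,3):-1/O.OXX/.X..., (1,0):-1/O.O.X/XX..., (1,2):-1/O.O.X/.XX.., (1,3):-1/O.O.X/.X.X., (1,4):-1/O.O.X/.X..X
[OXO.X/.X...] O move#2: (0,3):-1/OXOOX/.X..., (1,0):+0/OXO.X/OX...*, (1,2):+0/OXO.X/.XO.., (1,3):+0/OXO.X/.X.O., (1,4):-1/OXO.X/.X..O
[OXO.X/OX...] X move#3: (0,3):+0/OXOXX/OX...*, (1,2):+0/OXO.X/OXX.., (1,3):+0/OXO.X/OX.X., (1,4):+0/OXO.X/OX..X
[OXOXX/OX...] O move#4: (1,2):+0/OXOXX/OXO..*, (1,3):+0/OXOXX/OX.O., (1,4):+0/OXOXX/OX..O
[OXOXX/OXO..] X move#5: (1,3):+0/OXOXX/OXOX.*, (1,4):+0/OXOXX/OXO.X
[OXOXX/OXOX.] O move#6: (1,4):+0/OXOXX/OXOXO*
[OXOXX/OXOXO] end (terminal +0, X#7); searched O.O.X/.X... to 6

X's best at [O.O.X/.X...]: (0,1)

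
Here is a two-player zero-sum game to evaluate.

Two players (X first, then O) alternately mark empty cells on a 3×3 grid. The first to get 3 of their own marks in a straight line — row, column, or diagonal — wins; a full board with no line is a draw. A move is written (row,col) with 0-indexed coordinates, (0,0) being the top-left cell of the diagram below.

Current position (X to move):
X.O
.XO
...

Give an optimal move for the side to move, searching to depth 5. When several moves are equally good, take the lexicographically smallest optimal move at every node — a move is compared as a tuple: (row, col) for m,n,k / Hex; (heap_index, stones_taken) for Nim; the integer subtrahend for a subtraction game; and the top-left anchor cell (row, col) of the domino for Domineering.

X's best at [X.O/.XO/...]: (2,2)

[X.O/.XO/...] X move#1: (0,1):-1/XXO/.XO/..., (1,0):-1/X.O/XXO/..., (2,0):-1/X.O/.XO/X.., (2,1):-1/X.O/.XO/.X., (2,2):+1/X.O/.XO/..X*
[X.O/.XO/..X] end (terminal -1, O#2); searched X.O/.XO/... to 5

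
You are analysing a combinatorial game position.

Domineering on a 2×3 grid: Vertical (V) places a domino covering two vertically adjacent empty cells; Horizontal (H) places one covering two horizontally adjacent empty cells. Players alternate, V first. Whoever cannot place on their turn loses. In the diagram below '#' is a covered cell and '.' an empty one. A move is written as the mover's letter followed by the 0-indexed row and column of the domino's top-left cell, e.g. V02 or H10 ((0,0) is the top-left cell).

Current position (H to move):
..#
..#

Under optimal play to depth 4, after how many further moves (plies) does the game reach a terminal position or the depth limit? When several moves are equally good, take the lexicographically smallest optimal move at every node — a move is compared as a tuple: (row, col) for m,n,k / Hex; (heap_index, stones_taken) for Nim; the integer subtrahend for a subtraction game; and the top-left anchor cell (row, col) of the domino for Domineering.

PV length from [..#/..#]: 1 ply

[..#/..#] H move#1: H00:+1/###/..#*, H10:+1/..#/###
[###/..#] end (terminal -1, V#2); searched ..#/..# to 4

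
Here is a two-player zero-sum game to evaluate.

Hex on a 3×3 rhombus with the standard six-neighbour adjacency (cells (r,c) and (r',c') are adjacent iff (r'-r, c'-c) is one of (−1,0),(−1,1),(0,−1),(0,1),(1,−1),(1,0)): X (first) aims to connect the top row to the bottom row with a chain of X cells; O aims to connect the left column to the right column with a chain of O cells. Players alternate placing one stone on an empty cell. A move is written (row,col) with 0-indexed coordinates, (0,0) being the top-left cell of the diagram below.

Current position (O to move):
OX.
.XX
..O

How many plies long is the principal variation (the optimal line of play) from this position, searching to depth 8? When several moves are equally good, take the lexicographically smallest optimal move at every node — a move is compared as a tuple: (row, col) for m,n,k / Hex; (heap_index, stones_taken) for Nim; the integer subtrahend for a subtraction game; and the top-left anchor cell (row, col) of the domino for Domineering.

PV length from [OX./.XX/..O]: 4 plies

[OX./.XX/..O] O move#1: (0,2):-1/OXO/.XX/..O*, (1,0):-1/OX./OXX/..O, (2,0):-1/OX./.XX/O.O, (2,1):-1/OX./.XX/.OO
[OXO/.XX/..O] X move#2: (1,0):+1/OXO/XXX/..O*, (2,0):+1/OXO/.XX/X.O, (2,1):+1/OXO/.XX/.XO
[OXO/XXX/..O] O move#3: (2,0):-1/OXO/XXX/O.O*, (2,1):-1/OXO/XXX/.OO
[OXO/XXX/O.O] X move#4: (2,1):+1/OXO/XXX/OXO*
[OXO/XXX/OXO] end (terminal -1, O#5); searched OX./.XX/..O to 8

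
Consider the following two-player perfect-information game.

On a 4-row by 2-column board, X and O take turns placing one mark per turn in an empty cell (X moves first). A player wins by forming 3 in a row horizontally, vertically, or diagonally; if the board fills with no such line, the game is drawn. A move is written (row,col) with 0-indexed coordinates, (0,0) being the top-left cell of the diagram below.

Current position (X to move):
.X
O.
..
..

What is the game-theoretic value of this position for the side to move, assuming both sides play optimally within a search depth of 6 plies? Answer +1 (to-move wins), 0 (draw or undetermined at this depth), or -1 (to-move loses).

p1 X@[.X/O./../..]: (0,0)[XX/O./../..]+0* (1,1)[.X/OX/../..]+0 (2,0)[.X/O./X./..]+0 (2,1)[.X/O./.X/..]+0 (3,0)[.X/O./../X.]+0 (3,1)[.X/O./../.X]-1
p2 O@[XX/O./../..]: (1,1)[XX/OO/../..]+0* (2,0)[XX/O./O./..]+0 (2,1)[XX/O./.O/..]+0 (3,0)[XX/O./../O.]+0 (3,1)[XX/O./../.O]+0
p3 X@[XX/OO/../..]: (2,0)[XX/OO/X./..]+0* (2,1)[XX/OO/.X/..]+0 (3,0)[XX/OO/../X.]+0 (3,1)[XX/OO/../.X]+0
p4 O@[XX/OO/X./..]: (2,1)[XX/OO/XO/..]+0* (3,0)[XX/OO/X./O.]+0 (3,1)[XX/OO/X./.O]+0
p5 X@[XX/OO/XO/..]: (3,0)[XX/OO/XO/X.]-1 (3,1)[XX/OO/XO/.X]+0*
p6 O@[XX/OO/XO/.X]: (3,0)[XX/OO/XO/OX]+0*
p7 X@[XX/OO/XO/OX] terminal +0; root [.X/O./../..] d6

value(.X/O./../.., X) = 0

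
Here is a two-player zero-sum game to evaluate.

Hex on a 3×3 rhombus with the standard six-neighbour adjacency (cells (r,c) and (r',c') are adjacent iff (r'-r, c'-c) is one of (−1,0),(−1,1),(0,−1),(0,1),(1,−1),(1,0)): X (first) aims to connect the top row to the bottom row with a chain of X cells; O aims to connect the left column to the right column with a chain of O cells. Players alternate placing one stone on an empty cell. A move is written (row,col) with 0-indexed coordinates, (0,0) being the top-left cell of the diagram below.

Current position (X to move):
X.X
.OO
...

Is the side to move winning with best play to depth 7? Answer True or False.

p1 X@[X.X/.OO/...]: (0,1)[XXX/.OO/...]-1* (1,0)[X.X/XOO/...]-1 (2,0)[X.X/.OO/X..]-1 (2,1)[X.X/.OO/.X.]-1 (2,2)[X.X/.OO/..X]-1
p2 O@[XXX/.OO/...]: (1,0)[XXX/OOO/...]+1* (2,0)[XXX/.OO/O..]+1 (2,1)[XXX/.OO/.O.]+1 (2,2)[XXX/.OO/..O]+1
p3 X@[XXX/OOO/...] terminal -1; root [X.X/.OO/...] d7

X winning at [X.X/.OO/...]: False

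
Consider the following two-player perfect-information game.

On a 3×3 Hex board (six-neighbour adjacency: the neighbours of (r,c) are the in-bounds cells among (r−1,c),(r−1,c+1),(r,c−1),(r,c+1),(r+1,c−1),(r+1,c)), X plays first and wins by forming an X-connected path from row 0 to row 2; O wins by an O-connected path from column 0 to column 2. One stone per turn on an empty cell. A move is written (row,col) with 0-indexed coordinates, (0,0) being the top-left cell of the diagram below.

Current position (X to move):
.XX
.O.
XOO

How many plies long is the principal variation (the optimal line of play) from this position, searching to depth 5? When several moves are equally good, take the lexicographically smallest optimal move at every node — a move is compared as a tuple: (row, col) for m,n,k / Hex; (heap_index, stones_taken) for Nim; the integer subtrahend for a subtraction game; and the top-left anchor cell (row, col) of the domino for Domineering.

p1 X@[.XX/.O./XOO]: (0,0)[XXX/.O./XOO]-1 (1,0)[.XX/XO./XOO]+1* (1,2)[.XX/.OX/XOO]-1
p2 O@[.XX/XO./XOO] terminal -1; root [.XX/.O./XOO] d5

PV length from [.XX/.O./XOO]: 1 ply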